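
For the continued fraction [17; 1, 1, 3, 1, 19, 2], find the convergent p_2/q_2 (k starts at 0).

35/2

Using pₖ = aₖpₖ₋₁ + pₖ₋₂, qₖ = aₖqₖ₋₁ + qₖ₋₂ (with p₋₁=1, p₋₂=0, q₋₁=0, q₋₂=1):
  k=0: a=17, p=17, q=1
  k=1: a=1, p=18, q=1
  k=2: a=1, p=35, q=2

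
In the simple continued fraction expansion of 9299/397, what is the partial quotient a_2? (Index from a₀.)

9299 = 23·397 + 168   →  a_0 = 23
397 = 2·168 + 61   →  a_1 = 2
168 = 2·61 + 46   →  a_2 = 2

2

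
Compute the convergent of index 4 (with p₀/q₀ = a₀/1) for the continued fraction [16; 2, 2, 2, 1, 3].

279/17

Using pₖ = aₖpₖ₋₁ + pₖ₋₂, qₖ = aₖqₖ₋₁ + qₖ₋₂ (with p₋₁=1, p₋₂=0, q₋₁=0, q₋₂=1):
  k=0: a=16, p=16, q=1
  k=1: a=2, p=33, q=2
  k=2: a=2, p=82, q=5
  k=3: a=2, p=197, q=12
  k=4: a=1, p=279, q=17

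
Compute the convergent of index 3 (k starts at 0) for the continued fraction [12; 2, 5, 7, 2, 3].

Using pₖ = aₖpₖ₋₁ + pₖ₋₂, qₖ = aₖqₖ₋₁ + qₖ₋₂ (with p₋₁=1, p₋₂=0, q₋₁=0, q₋₂=1):
  k=0: a=12, p=12, q=1
  k=1: a=2, p=25, q=2
  k=2: a=5, p=137, q=11
  k=3: a=7, p=984, q=79

984/79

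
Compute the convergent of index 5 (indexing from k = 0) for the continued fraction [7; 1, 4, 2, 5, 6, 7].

2900/371

Using pₖ = aₖpₖ₋₁ + pₖ₋₂, qₖ = aₖqₖ₋₁ + qₖ₋₂ (with p₋₁=1, p₋₂=0, q₋₁=0, q₋₂=1):
  k=0: a=7, p=7, q=1
  k=1: a=1, p=8, q=1
  k=2: a=4, p=39, q=5
  k=3: a=2, p=86, q=11
  k=4: a=5, p=469, q=60
  k=5: a=6, p=2900, q=371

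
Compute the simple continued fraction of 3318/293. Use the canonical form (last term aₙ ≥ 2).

3318 = 11×293 + 95
293 = 3×95 + 8
95 = 11×8 + 7
8 = 1×7 + 1
7 = 7×1 + 0  (stop)
So 3318/293 = [11; 3, 11, 1, 7].

[11; 3, 11, 1, 7]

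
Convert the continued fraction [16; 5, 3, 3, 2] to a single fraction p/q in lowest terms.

Using pₖ = aₖpₖ₋₁ + pₖ₋₂ and qₖ = aₖqₖ₋₁ + qₖ₋₂:
  k=0: a=16, p=16, q=1
  k=1: a=5, p=81, q=5
  k=2: a=3, p=259, q=16
  k=3: a=3, p=858, q=53
  k=4: a=2, p=1975, q=122

1975/122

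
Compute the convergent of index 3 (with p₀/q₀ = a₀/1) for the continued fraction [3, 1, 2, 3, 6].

Using pₖ = aₖpₖ₋₁ + pₖ₋₂, qₖ = aₖqₖ₋₁ + qₖ₋₂ (with p₋₁=1, p₋₂=0, q₋₁=0, q₋₂=1):
  k=0: a=3, p=3, q=1
  k=1: a=1, p=4, q=1
  k=2: a=2, p=11, q=3
  k=3: a=3, p=37, q=10

37/10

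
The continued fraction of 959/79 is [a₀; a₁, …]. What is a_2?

5

959 = 12·79 + 11   →  a_0 = 12
79 = 7·11 + 2   →  a_1 = 7
11 = 5·2 + 1   →  a_2 = 5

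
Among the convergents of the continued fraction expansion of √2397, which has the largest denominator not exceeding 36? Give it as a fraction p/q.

√2397 = [48; 1, 23, 2, 23, 1, 96, …] (period length 6).
Convergents:
  p_0/q_0 = 48/1
  p_1/q_1 = 49/1
  p_2/q_2 = 1175/24
  p_3/q_3 = 2399/49
q_2 = 24 ≤ 36 < 49 = q_3, so the answer is 1175/24.

1175/24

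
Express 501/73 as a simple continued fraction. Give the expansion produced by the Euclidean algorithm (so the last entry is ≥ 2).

501 = 6·73 + 63
73 = 1·63 + 10
63 = 6·10 + 3
10 = 3·3 + 1
3 = 3·1 + 0  (stop)
So 501/73 = [6; 1, 6, 3, 3].

[6; 1, 6, 3, 3]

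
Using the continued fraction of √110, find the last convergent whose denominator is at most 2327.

18050/1721

√110 = [10; 2, 20, …] (period length 2).
Convergents:
  p_0/q_0 = 10/1
  p_1/q_1 = 21/2
  p_2/q_2 = 430/41
  p_3/q_3 = 881/84
  p_4/q_4 = 18050/1721
  p_5/q_5 = 36981/3526
q_4 = 1721 ≤ 2327 < 3526 = q_5, so the answer is 18050/1721.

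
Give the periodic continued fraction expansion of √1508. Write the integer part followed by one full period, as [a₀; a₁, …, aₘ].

a₀ = ⌊√1508⌋ = 38.
With m₀=0, d₀=1 and mₖ₊₁ = dₖaₖ − mₖ, dₖ₊₁ = (n − mₖ₊₁²)/dₖ, aₖ₊₁ = ⌊(a₀+mₖ₊₁)/dₖ₊₁⌋:
  k=1: m=38, d=64, a=1
  k=2: m=26, d=13, a=4
  k=3: m=26, d=64, a=1
  k=4: m=38, d=1, a=76
d=1 and a=2a₀=76 at k=4, so the next step gives (m, d) = (38, 64) again — its k=1 value — and the period has length 4.

[38; 1, 4, 1, 76]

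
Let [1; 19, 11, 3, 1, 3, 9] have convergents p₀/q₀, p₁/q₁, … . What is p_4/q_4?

904/859

Using pₖ = aₖpₖ₋₁ + pₖ₋₂, qₖ = aₖqₖ₋₁ + qₖ₋₂ (with p₋₁=1, p₋₂=0, q₋₁=0, q₋₂=1):
  k=0: a=1, p=1, q=1
  k=1: a=19, p=20, q=19
  k=2: a=11, p=221, q=210
  k=3: a=3, p=683, q=649
  k=4: a=1, p=904, q=859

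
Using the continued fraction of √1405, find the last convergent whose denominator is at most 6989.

√1405 = [37; 2, 14, 2, 74, …] (period length 4).
Convergents:
  p_0/q_0 = 37/1
  p_1/q_1 = 75/2
  p_2/q_2 = 1087/29
  p_3/q_3 = 2249/60
  p_4/q_4 = 167513/4469
  p_5/q_5 = 337275/8998
q_4 = 4469 ≤ 6989 < 8998 = q_5, so the answer is 167513/4469.

167513/4469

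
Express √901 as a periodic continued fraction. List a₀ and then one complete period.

[30; 60]

a₀ = ⌊√901⌋ = 30.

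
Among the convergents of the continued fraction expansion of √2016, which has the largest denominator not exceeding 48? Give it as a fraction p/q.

449/10

√2016 = [44; 1, 8, 1, 88, …] (period length 4).
Convergents:
  p_0/q_0 = 44/1
  p_1/q_1 = 45/1
  p_2/q_2 = 404/9
  p_3/q_3 = 449/10
  p_4/q_4 = 39916/889
q_3 = 10 ≤ 48 < 889 = q_4, so the answer is 449/10.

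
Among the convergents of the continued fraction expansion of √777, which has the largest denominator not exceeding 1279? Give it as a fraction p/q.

12460/447

√777 = [27; 1, 6, 1, 54, …] (period length 4).
Convergents:
  p_0/q_0 = 27/1
  p_1/q_1 = 28/1
  p_2/q_2 = 195/7
  p_3/q_3 = 223/8
  p_4/q_4 = 12237/439
  p_5/q_5 = 12460/447
  p_6/q_6 = 86997/3121
q_5 = 447 ≤ 1279 < 3121 = q_6, so the answer is 12460/447.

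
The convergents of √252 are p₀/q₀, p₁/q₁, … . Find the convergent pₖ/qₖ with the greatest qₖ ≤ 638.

4048/255

√252 = [15; 1, 6, 1, 30, …] (period length 4).
Convergents:
  p_0/q_0 = 15/1
  p_1/q_1 = 16/1
  p_2/q_2 = 111/7
  p_3/q_3 = 127/8
  p_4/q_4 = 3921/247
  p_5/q_5 = 4048/255
  p_6/q_6 = 28209/1777
q_5 = 255 ≤ 638 < 1777 = q_6, so the answer is 4048/255.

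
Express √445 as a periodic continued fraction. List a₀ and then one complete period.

a₀ = ⌊√445⌋ = 21.
With m₀=0, d₀=1 and mₖ₊₁ = dₖaₖ − mₖ, dₖ₊₁ = (n − mₖ₊₁²)/dₖ, aₖ₊₁ = ⌊(a₀+mₖ₊₁)/dₖ₊₁⌋:
  k=1: m=21, d=4, a=10
  k=2: m=19, d=21, a=1
  k=3: m=2, d=21, a=1
  k=4: m=19, d=4, a=10
  k=5: m=21, d=1, a=42
d=1 and a=2a₀=42 at k=5, so the next step gives (m, d) = (21, 4) again — its k=1 value — and the period has length 5.

[21; 10, 1, 1, 10, 42]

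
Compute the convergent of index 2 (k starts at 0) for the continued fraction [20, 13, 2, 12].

542/27

Using pₖ = aₖpₖ₋₁ + pₖ₋₂, qₖ = aₖqₖ₋₁ + qₖ₋₂ (with p₋₁=1, p₋₂=0, q₋₁=0, q₋₂=1):
  k=0: a=20, p=20, q=1
  k=1: a=13, p=261, q=13
  k=2: a=2, p=542, q=27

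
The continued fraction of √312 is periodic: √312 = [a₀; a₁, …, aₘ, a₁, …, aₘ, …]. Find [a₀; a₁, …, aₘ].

a₀ = ⌊√312⌋ = 17.

[17; 1, 1, 1, 34]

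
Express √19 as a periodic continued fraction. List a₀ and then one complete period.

[4; 2, 1, 3, 1, 2, 8]

a₀ = ⌊√19⌋ = 4.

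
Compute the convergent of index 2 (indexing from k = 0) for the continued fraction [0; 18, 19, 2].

19/343

Using pₖ = aₖpₖ₋₁ + pₖ₋₂, qₖ = aₖqₖ₋₁ + qₖ₋₂ (with p₋₁=1, p₋₂=0, q₋₁=0, q₋₂=1):
  k=0: a=0, p=0, q=1
  k=1: a=18, p=1, q=18
  k=2: a=19, p=19, q=343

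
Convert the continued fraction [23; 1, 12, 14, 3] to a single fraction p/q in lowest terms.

13445/562

Using pₖ = aₖpₖ₋₁ + pₖ₋₂ and qₖ = aₖqₖ₋₁ + qₖ₋₂:
  k=0: a=23, p=23, q=1
  k=1: a=1, p=24, q=1
  k=2: a=12, p=311, q=13
  k=3: a=14, p=4378, q=183
  k=4: a=3, p=13445, q=562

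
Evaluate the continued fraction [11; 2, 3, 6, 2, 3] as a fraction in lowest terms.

3761/329

Fold from the inside: start with 3/1.
  2 + 1/3 = 7/3
  6 + 3/7 = 45/7
  3 + 7/45 = 142/45
  2 + 45/142 = 329/142
  11 + 142/329 = 3761/329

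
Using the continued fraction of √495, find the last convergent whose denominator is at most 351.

√495 = [22; 4, 44, …] (period length 2).
Convergents:
  p_0/q_0 = 22/1
  p_1/q_1 = 89/4
  p_2/q_2 = 3938/177
  p_3/q_3 = 15841/712
q_2 = 177 ≤ 351 < 712 = q_3, so the answer is 3938/177.

3938/177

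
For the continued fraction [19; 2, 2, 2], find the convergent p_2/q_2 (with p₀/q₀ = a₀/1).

Using pₖ = aₖpₖ₋₁ + pₖ₋₂, qₖ = aₖqₖ₋₁ + qₖ₋₂ (with p₋₁=1, p₋₂=0, q₋₁=0, q₋₂=1):
  k=0: a=19, p=19, q=1
  k=1: a=2, p=39, q=2
  k=2: a=2, p=97, q=5

97/5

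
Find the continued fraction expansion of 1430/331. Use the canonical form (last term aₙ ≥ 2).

[4; 3, 8, 6, 2]

1430 = 4·331 + 106
331 = 3·106 + 13
106 = 8·13 + 2
13 = 6·2 + 1
2 = 2·1 + 0  (stop)
So 1430/331 = [4; 3, 8, 6, 2].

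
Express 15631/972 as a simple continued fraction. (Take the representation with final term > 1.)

15631 = 16*972 + 79
972 = 12*79 + 24
79 = 3*24 + 7
24 = 3*7 + 3
7 = 2*3 + 1
3 = 3*1 + 0  (stop)
So 15631/972 = [16; 12, 3, 3, 2, 3].

[16; 12, 3, 3, 2, 3]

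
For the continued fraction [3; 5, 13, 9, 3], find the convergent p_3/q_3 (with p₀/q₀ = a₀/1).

Using pₖ = aₖpₖ₋₁ + pₖ₋₂, qₖ = aₖqₖ₋₁ + qₖ₋₂ (with p₋₁=1, p₋₂=0, q₋₁=0, q₋₂=1):
  k=0: a=3, p=3, q=1
  k=1: a=5, p=16, q=5
  k=2: a=13, p=211, q=66
  k=3: a=9, p=1915, q=599

1915/599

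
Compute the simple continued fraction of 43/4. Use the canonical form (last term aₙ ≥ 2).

43 = 10×4 + 3
4 = 1×3 + 1
3 = 3×1 + 0  (stop)
So 43/4 = [10; 1, 3].

[10; 1, 3]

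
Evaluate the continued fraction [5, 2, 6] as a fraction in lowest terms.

71/13

Using pₖ = aₖpₖ₋₁ + pₖ₋₂ and qₖ = aₖqₖ₋₁ + qₖ₋₂:
  k=0: a=5, p=5, q=1
  k=1: a=2, p=11, q=2
  k=2: a=6, p=71, q=13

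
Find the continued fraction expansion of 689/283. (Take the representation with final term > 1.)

[2; 2, 3, 3, 12]

689 = 2×283 + 123
283 = 2×123 + 37
123 = 3×37 + 12
37 = 3×12 + 1
12 = 12×1 + 0  (stop)
So 689/283 = [2; 2, 3, 3, 12].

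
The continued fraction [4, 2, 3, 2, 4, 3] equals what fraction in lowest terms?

1016/229

Using pₖ = aₖpₖ₋₁ + pₖ₋₂ and qₖ = aₖqₖ₋₁ + qₖ₋₂:
  k=0: a=4, p=4, q=1
  k=1: a=2, p=9, q=2
  k=2: a=3, p=31, q=7
  k=3: a=2, p=71, q=16
  k=4: a=4, p=315, q=71
  k=5: a=3, p=1016, q=229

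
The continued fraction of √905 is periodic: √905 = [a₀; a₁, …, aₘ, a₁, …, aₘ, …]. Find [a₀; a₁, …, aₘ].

a₀ = ⌊√905⌋ = 30.
With m₀=0, d₀=1 and mₖ₊₁ = dₖaₖ − mₖ, dₖ₊₁ = (n − mₖ₊₁²)/dₖ, aₖ₊₁ = ⌊(a₀+mₖ₊₁)/dₖ₊₁⌋:
  k=1: m=30, d=5, a=12
  k=2: m=30, d=1, a=60
d=1 and a=2a₀=60 at k=2, so the next step gives (m, d) = (30, 5) again — its k=1 value — and the period has length 2.

[30; 12, 60]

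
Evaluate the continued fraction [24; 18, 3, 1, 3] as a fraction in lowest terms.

Using pₖ = aₖpₖ₋₁ + pₖ₋₂ and qₖ = aₖqₖ₋₁ + qₖ₋₂:
  k=0: a=24, p=24, q=1
  k=1: a=18, p=433, q=18
  k=2: a=3, p=1323, q=55
  k=3: a=1, p=1756, q=73
  k=4: a=3, p=6591, q=274

6591/274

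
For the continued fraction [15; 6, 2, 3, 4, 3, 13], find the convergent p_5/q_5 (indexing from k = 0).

Using pₖ = aₖpₖ₋₁ + pₖ₋₂, qₖ = aₖqₖ₋₁ + qₖ₋₂ (with p₋₁=1, p₋₂=0, q₋₁=0, q₋₂=1):
  k=0: a=15, p=15, q=1
  k=1: a=6, p=91, q=6
  k=2: a=2, p=197, q=13
  k=3: a=3, p=682, q=45
  k=4: a=4, p=2925, q=193
  k=5: a=3, p=9457, q=624

9457/624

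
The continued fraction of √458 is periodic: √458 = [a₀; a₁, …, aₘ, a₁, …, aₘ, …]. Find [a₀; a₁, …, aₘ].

[21; 2, 2, 42]

a₀ = ⌊√458⌋ = 21.
With m₀=0, d₀=1 and mₖ₊₁ = dₖaₖ − mₖ, dₖ₊₁ = (n − mₖ₊₁²)/dₖ, aₖ₊₁ = ⌊(a₀+mₖ₊₁)/dₖ₊₁⌋:
  k=1: m=21, d=17, a=2
  k=2: m=13, d=17, a=2
  k=3: m=21, d=1, a=42
d=1 and a=2a₀=42 at k=3, so the next step gives (m, d) = (21, 17) again — its k=1 value — and the period has length 3.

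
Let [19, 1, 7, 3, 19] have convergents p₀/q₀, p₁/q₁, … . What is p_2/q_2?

159/8

Using pₖ = aₖpₖ₋₁ + pₖ₋₂, qₖ = aₖqₖ₋₁ + qₖ₋₂ (with p₋₁=1, p₋₂=0, q₋₁=0, q₋₂=1):
  k=0: a=19, p=19, q=1
  k=1: a=1, p=20, q=1
  k=2: a=7, p=159, q=8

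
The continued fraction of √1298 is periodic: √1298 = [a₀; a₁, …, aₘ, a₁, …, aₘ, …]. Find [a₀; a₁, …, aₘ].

a₀ = ⌊√1298⌋ = 36.

[36; 36, 72]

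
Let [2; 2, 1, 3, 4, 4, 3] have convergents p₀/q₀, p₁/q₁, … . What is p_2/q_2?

Using pₖ = aₖpₖ₋₁ + pₖ₋₂, qₖ = aₖqₖ₋₁ + qₖ₋₂ (with p₋₁=1, p₋₂=0, q₋₁=0, q₋₂=1):
  k=0: a=2, p=2, q=1
  k=1: a=2, p=5, q=2
  k=2: a=1, p=7, q=3

7/3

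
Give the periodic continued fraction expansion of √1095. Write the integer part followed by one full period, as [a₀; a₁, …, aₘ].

a₀ = ⌊√1095⌋ = 33.
With m₀=0, d₀=1 and mₖ₊₁ = dₖaₖ − mₖ, dₖ₊₁ = (n − mₖ₊₁²)/dₖ, aₖ₊₁ = ⌊(a₀+mₖ₊₁)/dₖ₊₁⌋:
  k=1: m=33, d=6, a=11
  k=2: m=33, d=1, a=66
d=1 and a=2a₀=66 at k=2, so the next step gives (m, d) = (33, 6) again — its k=1 value — and the period has length 2.

[33; 11, 66]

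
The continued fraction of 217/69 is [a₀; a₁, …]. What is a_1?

217 = 3·69 + 10   →  a_0 = 3
69 = 6·10 + 9   →  a_1 = 6

6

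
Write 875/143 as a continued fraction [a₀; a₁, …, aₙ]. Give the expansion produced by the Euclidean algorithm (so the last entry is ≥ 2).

875 = 6*143 + 17
143 = 8*17 + 7
17 = 2*7 + 3
7 = 2*3 + 1
3 = 3*1 + 0  (stop)
So 875/143 = [6; 8, 2, 2, 3].

[6; 8, 2, 2, 3]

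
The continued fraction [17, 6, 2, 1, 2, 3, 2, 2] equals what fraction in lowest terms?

16505/962

Using pₖ = aₖpₖ₋₁ + pₖ₋₂ and qₖ = aₖqₖ₋₁ + qₖ₋₂:
  k=0: a=17, p=17, q=1
  k=1: a=6, p=103, q=6
  k=2: a=2, p=223, q=13
  k=3: a=1, p=326, q=19
  k=4: a=2, p=875, q=51
  k=5: a=3, p=2951, q=172
  k=6: a=2, p=6777, q=395
  k=7: a=2, p=16505, q=962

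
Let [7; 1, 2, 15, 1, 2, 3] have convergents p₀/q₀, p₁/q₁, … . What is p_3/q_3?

353/46

Using pₖ = aₖpₖ₋₁ + pₖ₋₂, qₖ = aₖqₖ₋₁ + qₖ₋₂ (with p₋₁=1, p₋₂=0, q₋₁=0, q₋₂=1):
  k=0: a=7, p=7, q=1
  k=1: a=1, p=8, q=1
  k=2: a=2, p=23, q=3
  k=3: a=15, p=353, q=46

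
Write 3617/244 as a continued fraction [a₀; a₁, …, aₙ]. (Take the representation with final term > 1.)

[14; 1, 4, 1, 2, 14]

3617 = 14*244 + 201
244 = 1*201 + 43
201 = 4*43 + 29
43 = 1*29 + 14
29 = 2*14 + 1
14 = 14*1 + 0  (stop)
So 3617/244 = [14; 1, 4, 1, 2, 14].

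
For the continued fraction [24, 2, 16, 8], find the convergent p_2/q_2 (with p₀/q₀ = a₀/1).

Using pₖ = aₖpₖ₋₁ + pₖ₋₂, qₖ = aₖqₖ₋₁ + qₖ₋₂ (with p₋₁=1, p₋₂=0, q₋₁=0, q₋₂=1):
  k=0: a=24, p=24, q=1
  k=1: a=2, p=49, q=2
  k=2: a=16, p=808, q=33

808/33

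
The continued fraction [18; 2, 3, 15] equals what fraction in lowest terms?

Using pₖ = aₖpₖ₋₁ + pₖ₋₂ and qₖ = aₖqₖ₋₁ + qₖ₋₂:
  k=0: a=18, p=18, q=1
  k=1: a=2, p=37, q=2
  k=2: a=3, p=129, q=7
  k=3: a=15, p=1972, q=107

1972/107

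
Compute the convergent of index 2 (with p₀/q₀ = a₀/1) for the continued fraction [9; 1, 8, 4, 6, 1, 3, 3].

Using pₖ = aₖpₖ₋₁ + pₖ₋₂, qₖ = aₖqₖ₋₁ + qₖ₋₂ (with p₋₁=1, p₋₂=0, q₋₁=0, q₋₂=1):
  k=0: a=9, p=9, q=1
  k=1: a=1, p=10, q=1
  k=2: a=8, p=89, q=9

89/9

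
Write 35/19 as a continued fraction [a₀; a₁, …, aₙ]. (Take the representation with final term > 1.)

[1; 1, 5, 3]

35 = 1·19 + 16
19 = 1·16 + 3
16 = 5·3 + 1
3 = 3·1 + 0  (stop)
So 35/19 = [1; 1, 5, 3].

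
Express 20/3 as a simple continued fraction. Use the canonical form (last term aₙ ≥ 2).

20 = 6·3 + 2
3 = 1·2 + 1
2 = 2·1 + 0  (stop)
So 20/3 = [6; 1, 2].

[6; 1, 2]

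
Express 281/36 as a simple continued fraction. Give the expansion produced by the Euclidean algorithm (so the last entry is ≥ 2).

281 = 7·36 + 29
36 = 1·29 + 7
29 = 4·7 + 1
7 = 7·1 + 0  (stop)
So 281/36 = [7; 1, 4, 7].

[7; 1, 4, 7]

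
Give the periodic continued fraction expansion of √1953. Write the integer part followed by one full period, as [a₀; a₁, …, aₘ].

[44; 5, 5, 3, 12, 3, 5, 5, 88]

a₀ = ⌊√1953⌋ = 44.
With m₀=0, d₀=1 and mₖ₊₁ = dₖaₖ − mₖ, dₖ₊₁ = (n − mₖ₊₁²)/dₖ, aₖ₊₁ = ⌊(a₀+mₖ₊₁)/dₖ₊₁⌋:
  k=1: m=44, d=17, a=5
  k=2: m=41, d=16, a=5
  k=3: m=39, d=27, a=3
  k=4: m=42, d=7, a=12
  k=5: m=42, d=27, a=3
  k=6: m=39, d=16, a=5
  k=7: m=41, d=17, a=5
  k=8: m=44, d=1, a=88
d=1 and a=2a₀=88 at k=8, so the next step gives (m, d) = (44, 17) again — its k=1 value — and the period has length 8.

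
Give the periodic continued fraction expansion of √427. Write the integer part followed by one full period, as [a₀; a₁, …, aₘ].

[20; 1, 1, 1, 40]

a₀ = ⌊√427⌋ = 20.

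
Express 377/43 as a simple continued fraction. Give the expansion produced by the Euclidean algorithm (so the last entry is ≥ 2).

377 = 8·43 + 33
43 = 1·33 + 10
33 = 3·10 + 3
10 = 3·3 + 1
3 = 3·1 + 0  (stop)
So 377/43 = [8; 1, 3, 3, 3].

[8; 1, 3, 3, 3]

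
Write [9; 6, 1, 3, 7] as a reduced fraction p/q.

1793/196

Fold from the inside: start with 7/1.
  3 + 1/7 = 22/7
  1 + 7/22 = 29/22
  6 + 22/29 = 196/29
  9 + 29/196 = 1793/196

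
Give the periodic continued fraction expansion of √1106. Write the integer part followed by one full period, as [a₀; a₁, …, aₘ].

a₀ = ⌊√1106⌋ = 33.
With m₀=0, d₀=1 and mₖ₊₁ = dₖaₖ − mₖ, dₖ₊₁ = (n − mₖ₊₁²)/dₖ, aₖ₊₁ = ⌊(a₀+mₖ₊₁)/dₖ₊₁⌋:
  k=1: m=33, d=17, a=3
  k=2: m=18, d=46, a=1
  k=3: m=28, d=7, a=8
  k=4: m=28, d=46, a=1
  k=5: m=18, d=17, a=3
  k=6: m=33, d=1, a=66
d=1 and a=2a₀=66 at k=6, so the next step gives (m, d) = (33, 17) again — its k=1 value — and the period has length 6.

[33; 3, 1, 8, 1, 3, 66]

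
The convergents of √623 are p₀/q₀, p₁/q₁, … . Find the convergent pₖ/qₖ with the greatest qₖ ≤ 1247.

30551/1224

√623 = [24; 1, 23, 1, 48, …] (period length 4).
Convergents:
  p_0/q_0 = 24/1
  p_1/q_1 = 25/1
  p_2/q_2 = 599/24
  p_3/q_3 = 624/25
  p_4/q_4 = 30551/1224
  p_5/q_5 = 31175/1249
q_4 = 1224 ≤ 1247 < 1249 = q_5, so the answer is 30551/1224.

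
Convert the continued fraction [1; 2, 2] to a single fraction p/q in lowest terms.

Fold from the inside: start with 2/1.
  2 + 1/2 = 5/2
  1 + 2/5 = 7/5

7/5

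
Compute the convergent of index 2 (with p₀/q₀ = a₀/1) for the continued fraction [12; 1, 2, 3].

38/3

Using pₖ = aₖpₖ₋₁ + pₖ₋₂, qₖ = aₖqₖ₋₁ + qₖ₋₂ (with p₋₁=1, p₋₂=0, q₋₁=0, q₋₂=1):
  k=0: a=12, p=12, q=1
  k=1: a=1, p=13, q=1
  k=2: a=2, p=38, q=3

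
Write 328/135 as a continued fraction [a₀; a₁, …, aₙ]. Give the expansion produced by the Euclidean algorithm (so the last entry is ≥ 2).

328 = 2*135 + 58
135 = 2*58 + 19
58 = 3*19 + 1
19 = 19*1 + 0  (stop)
So 328/135 = [2; 2, 3, 19].

[2; 2, 3, 19]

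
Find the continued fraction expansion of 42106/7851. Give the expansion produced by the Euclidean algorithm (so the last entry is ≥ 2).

42106 = 5×7851 + 2851
7851 = 2×2851 + 2149
2851 = 1×2149 + 702
2149 = 3×702 + 43
702 = 16×43 + 14
43 = 3×14 + 1
14 = 14×1 + 0  (stop)
So 42106/7851 = [5; 2, 1, 3, 16, 3, 14].

[5; 2, 1, 3, 16, 3, 14]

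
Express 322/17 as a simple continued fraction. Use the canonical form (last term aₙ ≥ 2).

[18; 1, 16]

322 = 18×17 + 16
17 = 1×16 + 1
16 = 16×1 + 0  (stop)
So 322/17 = [18; 1, 16].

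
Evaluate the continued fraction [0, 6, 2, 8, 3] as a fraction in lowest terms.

Fold from the inside: start with 3/1.
  8 + 1/3 = 25/3
  2 + 3/25 = 53/25
  6 + 25/53 = 343/53
  0 + 53/343 = 53/343

53/343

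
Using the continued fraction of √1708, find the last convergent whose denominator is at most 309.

√1708 = [41; 3, 20, 3, 82, …] (period length 4).
Convergents:
  p_0/q_0 = 41/1
  p_1/q_1 = 124/3
  p_2/q_2 = 2521/61
  p_3/q_3 = 7687/186
  p_4/q_4 = 632855/15313
q_3 = 186 ≤ 309 < 15313 = q_4, so the answer is 7687/186.

7687/186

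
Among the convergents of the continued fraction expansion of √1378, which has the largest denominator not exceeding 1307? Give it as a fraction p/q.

42801/1153

√1378 = [37; 8, 4, 4, 8, 74, …] (period length 5).
Convergents:
  p_0/q_0 = 37/1
  p_1/q_1 = 297/8
  p_2/q_2 = 1225/33
  p_3/q_3 = 5197/140
  p_4/q_4 = 42801/1153
  p_5/q_5 = 3172471/85462
q_4 = 1153 ≤ 1307 < 85462 = q_5, so the answer is 42801/1153.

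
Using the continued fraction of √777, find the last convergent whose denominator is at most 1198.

√777 = [27; 1, 6, 1, 54, …] (period length 4).
Convergents:
  p_0/q_0 = 27/1
  p_1/q_1 = 28/1
  p_2/q_2 = 195/7
  p_3/q_3 = 223/8
  p_4/q_4 = 12237/439
  p_5/q_5 = 12460/447
  p_6/q_6 = 86997/3121
q_5 = 447 ≤ 1198 < 3121 = q_6, so the answer is 12460/447.

12460/447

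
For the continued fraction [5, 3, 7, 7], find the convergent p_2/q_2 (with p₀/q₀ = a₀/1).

Using pₖ = aₖpₖ₋₁ + pₖ₋₂, qₖ = aₖqₖ₋₁ + qₖ₋₂ (with p₋₁=1, p₋₂=0, q₋₁=0, q₋₂=1):
  k=0: a=5, p=5, q=1
  k=1: a=3, p=16, q=3
  k=2: a=7, p=117, q=22

117/22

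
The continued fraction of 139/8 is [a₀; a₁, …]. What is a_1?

2

139 = 17·8 + 3   →  a_0 = 17
8 = 2·3 + 2   →  a_1 = 2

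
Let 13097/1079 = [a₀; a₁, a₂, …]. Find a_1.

13097 = 12·1079 + 149   →  a_0 = 12
1079 = 7·149 + 36   →  a_1 = 7

7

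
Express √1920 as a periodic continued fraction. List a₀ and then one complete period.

a₀ = ⌊√1920⌋ = 43.
With m₀=0, d₀=1 and mₖ₊₁ = dₖaₖ − mₖ, dₖ₊₁ = (n − mₖ₊₁²)/dₖ, aₖ₊₁ = ⌊(a₀+mₖ₊₁)/dₖ₊₁⌋:
  k=1: m=43, d=71, a=1
  k=2: m=28, d=16, a=4
  k=3: m=36, d=39, a=2
  k=4: m=42, d=4, a=21
  k=5: m=42, d=39, a=2
  k=6: m=36, d=16, a=4
  k=7: m=28, d=71, a=1
  k=8: m=43, d=1, a=86
d=1 and a=2a₀=86 at k=8, so the next step gives (m, d) = (43, 71) again — its k=1 value — and the period has length 8.

[43; 1, 4, 2, 21, 2, 4, 1, 86]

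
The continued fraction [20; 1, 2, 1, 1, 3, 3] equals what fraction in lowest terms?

Using pₖ = aₖpₖ₋₁ + pₖ₋₂ and qₖ = aₖqₖ₋₁ + qₖ₋₂:
  k=0: a=20, p=20, q=1
  k=1: a=1, p=21, q=1
  k=2: a=2, p=62, q=3
  k=3: a=1, p=83, q=4
  k=4: a=1, p=145, q=7
  k=5: a=3, p=518, q=25
  k=6: a=3, p=1699, q=82

1699/82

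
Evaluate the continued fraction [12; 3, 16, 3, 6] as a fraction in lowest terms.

Using pₖ = aₖpₖ₋₁ + pₖ₋₂ and qₖ = aₖqₖ₋₁ + qₖ₋₂:
  k=0: a=12, p=12, q=1
  k=1: a=3, p=37, q=3
  k=2: a=16, p=604, q=49
  k=3: a=3, p=1849, q=150
  k=4: a=6, p=11698, q=949

11698/949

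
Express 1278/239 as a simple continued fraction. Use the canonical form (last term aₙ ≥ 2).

1278 = 5·239 + 83
239 = 2·83 + 73
83 = 1·73 + 10
73 = 7·10 + 3
10 = 3·3 + 1
3 = 3·1 + 0  (stop)
So 1278/239 = [5; 2, 1, 7, 3, 3].

[5; 2, 1, 7, 3, 3]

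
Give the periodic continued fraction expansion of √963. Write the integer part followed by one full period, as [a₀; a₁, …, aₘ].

a₀ = ⌊√963⌋ = 31.
With m₀=0, d₀=1 and mₖ₊₁ = dₖaₖ − mₖ, dₖ₊₁ = (n − mₖ₊₁²)/dₖ, aₖ₊₁ = ⌊(a₀+mₖ₊₁)/dₖ₊₁⌋:
  k=1: m=31, d=2, a=31
  k=2: m=31, d=1, a=62
d=1 and a=2a₀=62 at k=2, so the next step gives (m, d) = (31, 2) again — its k=1 value — and the period has length 2.

[31; 31, 62]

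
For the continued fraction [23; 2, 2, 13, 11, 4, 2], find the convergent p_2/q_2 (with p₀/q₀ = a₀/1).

Using pₖ = aₖpₖ₋₁ + pₖ₋₂, qₖ = aₖqₖ₋₁ + qₖ₋₂ (with p₋₁=1, p₋₂=0, q₋₁=0, q₋₂=1):
  k=0: a=23, p=23, q=1
  k=1: a=2, p=47, q=2
  k=2: a=2, p=117, q=5

117/5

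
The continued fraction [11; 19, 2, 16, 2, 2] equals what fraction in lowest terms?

Using pₖ = aₖpₖ₋₁ + pₖ₋₂ and qₖ = aₖqₖ₋₁ + qₖ₋₂:
  k=0: a=11, p=11, q=1
  k=1: a=19, p=210, q=19
  k=2: a=2, p=431, q=39
  k=3: a=16, p=7106, q=643
  k=4: a=2, p=14643, q=1325
  k=5: a=2, p=36392, q=3293

36392/3293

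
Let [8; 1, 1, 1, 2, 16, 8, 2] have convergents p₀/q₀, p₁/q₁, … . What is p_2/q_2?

Using pₖ = aₖpₖ₋₁ + pₖ₋₂, qₖ = aₖqₖ₋₁ + qₖ₋₂ (with p₋₁=1, p₋₂=0, q₋₁=0, q₋₂=1):
  k=0: a=8, p=8, q=1
  k=1: a=1, p=9, q=1
  k=2: a=1, p=17, q=2

17/2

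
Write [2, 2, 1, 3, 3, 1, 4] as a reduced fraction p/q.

Using pₖ = aₖpₖ₋₁ + pₖ₋₂ and qₖ = aₖqₖ₋₁ + qₖ₋₂:
  k=0: a=2, p=2, q=1
  k=1: a=2, p=5, q=2
  k=2: a=1, p=7, q=3
  k=3: a=3, p=26, q=11
  k=4: a=3, p=85, q=36
  k=5: a=1, p=111, q=47
  k=6: a=4, p=529, q=224

529/224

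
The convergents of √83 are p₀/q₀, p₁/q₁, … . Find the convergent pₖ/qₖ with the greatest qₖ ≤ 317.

1485/163

√83 = [9; 9, 18, …] (period length 2).
Convergents:
  p_0/q_0 = 9/1
  p_1/q_1 = 82/9
  p_2/q_2 = 1485/163
  p_3/q_3 = 13447/1476
q_2 = 163 ≤ 317 < 1476 = q_3, so the answer is 1485/163.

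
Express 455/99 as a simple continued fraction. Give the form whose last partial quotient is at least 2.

[4; 1, 1, 2, 9, 2]

455 = 4×99 + 59
99 = 1×59 + 40
59 = 1×40 + 19
40 = 2×19 + 2
19 = 9×2 + 1
2 = 2×1 + 0  (stop)
So 455/99 = [4; 1, 1, 2, 9, 2].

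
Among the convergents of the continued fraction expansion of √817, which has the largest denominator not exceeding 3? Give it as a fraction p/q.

57/2

√817 = [28; 1, 1, 2, 1, 1, 56, …] (period length 6).
Convergents:
  p_0/q_0 = 28/1
  p_1/q_1 = 29/1
  p_2/q_2 = 57/2
  p_3/q_3 = 143/5
q_2 = 2 ≤ 3 < 5 = q_3, so the answer is 57/2.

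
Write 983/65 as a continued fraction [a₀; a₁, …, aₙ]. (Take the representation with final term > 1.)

983 = 15·65 + 8
65 = 8·8 + 1
8 = 8·1 + 0  (stop)
So 983/65 = [15; 8, 8].

[15; 8, 8]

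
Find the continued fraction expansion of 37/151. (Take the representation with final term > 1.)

[0; 4, 12, 3]

37 = 0×151 + 37
151 = 4×37 + 3
37 = 12×3 + 1
3 = 3×1 + 0  (stop)
So 37/151 = [0; 4, 12, 3].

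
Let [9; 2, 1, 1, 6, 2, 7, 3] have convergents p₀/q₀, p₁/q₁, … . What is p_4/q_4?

310/33

Using pₖ = aₖpₖ₋₁ + pₖ₋₂, qₖ = aₖqₖ₋₁ + qₖ₋₂ (with p₋₁=1, p₋₂=0, q₋₁=0, q₋₂=1):
  k=0: a=9, p=9, q=1
  k=1: a=2, p=19, q=2
  k=2: a=1, p=28, q=3
  k=3: a=1, p=47, q=5
  k=4: a=6, p=310, q=33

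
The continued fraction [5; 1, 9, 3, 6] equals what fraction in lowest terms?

Using pₖ = aₖpₖ₋₁ + pₖ₋₂ and qₖ = aₖqₖ₋₁ + qₖ₋₂:
  k=0: a=5, p=5, q=1
  k=1: a=1, p=6, q=1
  k=2: a=9, p=59, q=10
  k=3: a=3, p=183, q=31
  k=4: a=6, p=1157, q=196

1157/196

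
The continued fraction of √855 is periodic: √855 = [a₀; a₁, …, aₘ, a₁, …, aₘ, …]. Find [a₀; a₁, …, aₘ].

[29; 4, 6, 4, 58]

a₀ = ⌊√855⌋ = 29.
With m₀=0, d₀=1 and mₖ₊₁ = dₖaₖ − mₖ, dₖ₊₁ = (n − mₖ₊₁²)/dₖ, aₖ₊₁ = ⌊(a₀+mₖ₊₁)/dₖ₊₁⌋:
  k=1: m=29, d=14, a=4
  k=2: m=27, d=9, a=6
  k=3: m=27, d=14, a=4
  k=4: m=29, d=1, a=58
d=1 and a=2a₀=58 at k=4, so the next step gives (m, d) = (29, 14) again — its k=1 value — and the period has length 4.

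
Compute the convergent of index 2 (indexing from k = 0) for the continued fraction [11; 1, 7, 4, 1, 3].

95/8

Using pₖ = aₖpₖ₋₁ + pₖ₋₂, qₖ = aₖqₖ₋₁ + qₖ₋₂ (with p₋₁=1, p₋₂=0, q₋₁=0, q₋₂=1):
  k=0: a=11, p=11, q=1
  k=1: a=1, p=12, q=1
  k=2: a=7, p=95, q=8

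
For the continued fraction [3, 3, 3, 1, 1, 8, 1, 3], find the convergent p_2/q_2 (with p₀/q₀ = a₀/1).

33/10

Using pₖ = aₖpₖ₋₁ + pₖ₋₂, qₖ = aₖqₖ₋₁ + qₖ₋₂ (with p₋₁=1, p₋₂=0, q₋₁=0, q₋₂=1):
  k=0: a=3, p=3, q=1
  k=1: a=3, p=10, q=3
  k=2: a=3, p=33, q=10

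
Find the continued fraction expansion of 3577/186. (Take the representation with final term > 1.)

3577 = 19×186 + 43
186 = 4×43 + 14
43 = 3×14 + 1
14 = 14×1 + 0  (stop)
So 3577/186 = [19; 4, 3, 14].

[19; 4, 3, 14]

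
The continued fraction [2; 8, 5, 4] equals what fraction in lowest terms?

365/172

Using pₖ = aₖpₖ₋₁ + pₖ₋₂ and qₖ = aₖqₖ₋₁ + qₖ₋₂:
  k=0: a=2, p=2, q=1
  k=1: a=8, p=17, q=8
  k=2: a=5, p=87, q=41
  k=3: a=4, p=365, q=172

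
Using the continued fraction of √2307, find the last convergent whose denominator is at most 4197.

√2307 = [48; 32, 96, …] (period length 2).
Convergents:
  p_0/q_0 = 48/1
  p_1/q_1 = 1537/32
  p_2/q_2 = 147600/3073
  p_3/q_3 = 4724737/98368
q_2 = 3073 ≤ 4197 < 98368 = q_3, so the answer is 147600/3073.

147600/3073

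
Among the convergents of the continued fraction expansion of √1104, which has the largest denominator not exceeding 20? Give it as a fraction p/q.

299/9

√1104 = [33; 4, 2, 2, 2, 4, 66, …] (period length 6).
Convergents:
  p_0/q_0 = 33/1
  p_1/q_1 = 133/4
  p_2/q_2 = 299/9
  p_3/q_3 = 731/22
q_2 = 9 ≤ 20 < 22 = q_3, so the answer is 299/9.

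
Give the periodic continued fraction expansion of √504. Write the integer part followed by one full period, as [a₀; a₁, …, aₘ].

[22; 2, 4, 2, 44]

a₀ = ⌊√504⌋ = 22.
With m₀=0, d₀=1 and mₖ₊₁ = dₖaₖ − mₖ, dₖ₊₁ = (n − mₖ₊₁²)/dₖ, aₖ₊₁ = ⌊(a₀+mₖ₊₁)/dₖ₊₁⌋:
  k=1: m=22, d=20, a=2
  k=2: m=18, d=9, a=4
  k=3: m=18, d=20, a=2
  k=4: m=22, d=1, a=44
d=1 and a=2a₀=44 at k=4, so the next step gives (m, d) = (22, 20) again — its k=1 value — and the period has length 4.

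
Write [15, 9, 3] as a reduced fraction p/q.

423/28

Using pₖ = aₖpₖ₋₁ + pₖ₋₂ and qₖ = aₖqₖ₋₁ + qₖ₋₂:
  k=0: a=15, p=15, q=1
  k=1: a=9, p=136, q=9
  k=2: a=3, p=423, q=28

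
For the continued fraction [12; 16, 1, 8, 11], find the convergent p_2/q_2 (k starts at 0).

Using pₖ = aₖpₖ₋₁ + pₖ₋₂, qₖ = aₖqₖ₋₁ + qₖ₋₂ (with p₋₁=1, p₋₂=0, q₋₁=0, q₋₂=1):
  k=0: a=12, p=12, q=1
  k=1: a=16, p=193, q=16
  k=2: a=1, p=205, q=17

205/17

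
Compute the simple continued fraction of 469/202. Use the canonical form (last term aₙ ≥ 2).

[2; 3, 9, 3, 2]

469 = 2*202 + 65
202 = 3*65 + 7
65 = 9*7 + 2
7 = 3*2 + 1
2 = 2*1 + 0  (stop)
So 469/202 = [2; 3, 9, 3, 2].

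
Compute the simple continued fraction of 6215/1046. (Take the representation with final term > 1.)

6215 = 5×1046 + 985
1046 = 1×985 + 61
985 = 16×61 + 9
61 = 6×9 + 7
9 = 1×7 + 2
7 = 3×2 + 1
2 = 2×1 + 0  (stop)
So 6215/1046 = [5; 1, 16, 6, 1, 3, 2].

[5; 1, 16, 6, 1, 3, 2]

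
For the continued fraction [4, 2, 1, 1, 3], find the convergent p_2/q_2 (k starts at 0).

13/3

Using pₖ = aₖpₖ₋₁ + pₖ₋₂, qₖ = aₖqₖ₋₁ + qₖ₋₂ (with p₋₁=1, p₋₂=0, q₋₁=0, q₋₂=1):
  k=0: a=4, p=4, q=1
  k=1: a=2, p=9, q=2
  k=2: a=1, p=13, q=3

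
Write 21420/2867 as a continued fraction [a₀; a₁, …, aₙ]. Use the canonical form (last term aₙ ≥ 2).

[7; 2, 8, 5, 3, 10]

21420 = 7·2867 + 1351
2867 = 2·1351 + 165
1351 = 8·165 + 31
165 = 5·31 + 10
31 = 3·10 + 1
10 = 10·1 + 0  (stop)
So 21420/2867 = [7; 2, 8, 5, 3, 10].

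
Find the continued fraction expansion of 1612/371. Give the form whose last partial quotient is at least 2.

[4; 2, 1, 8, 1, 5, 2]

1612 = 4·371 + 128
371 = 2·128 + 115
128 = 1·115 + 13
115 = 8·13 + 11
13 = 1·11 + 2
11 = 5·2 + 1
2 = 2·1 + 0  (stop)
So 1612/371 = [4; 2, 1, 8, 1, 5, 2].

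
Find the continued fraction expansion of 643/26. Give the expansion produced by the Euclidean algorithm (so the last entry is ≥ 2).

[24; 1, 2, 1, 2, 2]

643 = 24·26 + 19
26 = 1·19 + 7
19 = 2·7 + 5
7 = 1·5 + 2
5 = 2·2 + 1
2 = 2·1 + 0  (stop)
So 643/26 = [24; 1, 2, 1, 2, 2].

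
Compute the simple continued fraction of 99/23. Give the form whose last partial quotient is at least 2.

99 = 4×23 + 7
23 = 3×7 + 2
7 = 3×2 + 1
2 = 2×1 + 0  (stop)
So 99/23 = [4; 3, 3, 2].

[4; 3, 3, 2]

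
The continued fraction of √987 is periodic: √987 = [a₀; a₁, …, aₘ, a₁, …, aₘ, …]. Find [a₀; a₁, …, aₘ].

a₀ = ⌊√987⌋ = 31.
With m₀=0, d₀=1 and mₖ₊₁ = dₖaₖ − mₖ, dₖ₊₁ = (n − mₖ₊₁²)/dₖ, aₖ₊₁ = ⌊(a₀+mₖ₊₁)/dₖ₊₁⌋:
  k=1: m=31, d=26, a=2
  k=2: m=21, d=21, a=2
  k=3: m=21, d=26, a=2
  k=4: m=31, d=1, a=62
d=1 and a=2a₀=62 at k=4, so the next step gives (m, d) = (31, 26) again — its k=1 value — and the period has length 4.

[31; 2, 2, 2, 62]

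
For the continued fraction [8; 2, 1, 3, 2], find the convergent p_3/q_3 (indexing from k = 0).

92/11

Using pₖ = aₖpₖ₋₁ + pₖ₋₂, qₖ = aₖqₖ₋₁ + qₖ₋₂ (with p₋₁=1, p₋₂=0, q₋₁=0, q₋₂=1):
  k=0: a=8, p=8, q=1
  k=1: a=2, p=17, q=2
  k=2: a=1, p=25, q=3
  k=3: a=3, p=92, q=11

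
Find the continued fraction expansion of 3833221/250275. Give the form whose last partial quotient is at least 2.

[15; 3, 6, 11, 16, 12, 6]

3833221 = 15×250275 + 79096
250275 = 3×79096 + 12987
79096 = 6×12987 + 1174
12987 = 11×1174 + 73
1174 = 16×73 + 6
73 = 12×6 + 1
6 = 6×1 + 0  (stop)
So 3833221/250275 = [15; 3, 6, 11, 16, 12, 6].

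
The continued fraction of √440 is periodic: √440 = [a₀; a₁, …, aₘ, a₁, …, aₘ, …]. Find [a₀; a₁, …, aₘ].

a₀ = ⌊√440⌋ = 20.
With m₀=0, d₀=1 and mₖ₊₁ = dₖaₖ − mₖ, dₖ₊₁ = (n − mₖ₊₁²)/dₖ, aₖ₊₁ = ⌊(a₀+mₖ₊₁)/dₖ₊₁⌋:
  k=1: m=20, d=40, a=1
  k=2: m=20, d=1, a=40
d=1 and a=2a₀=40 at k=2, so the next step gives (m, d) = (20, 40) again — its k=1 value — and the period has length 2.

[20; 1, 40]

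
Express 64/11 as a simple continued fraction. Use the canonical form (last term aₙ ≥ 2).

64 = 5*11 + 9
11 = 1*9 + 2
9 = 4*2 + 1
2 = 2*1 + 0  (stop)
So 64/11 = [5; 1, 4, 2].

[5; 1, 4, 2]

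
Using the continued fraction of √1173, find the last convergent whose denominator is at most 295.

9350/273

√1173 = [34; 4, 68, …] (period length 2).
Convergents:
  p_0/q_0 = 34/1
  p_1/q_1 = 137/4
  p_2/q_2 = 9350/273
  p_3/q_3 = 37537/1096
q_2 = 273 ≤ 295 < 1096 = q_3, so the answer is 9350/273.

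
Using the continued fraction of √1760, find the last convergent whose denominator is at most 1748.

73081/1742

√1760 = [41; 1, 19, 1, 82, …] (period length 4).
Convergents:
  p_0/q_0 = 41/1
  p_1/q_1 = 42/1
  p_2/q_2 = 839/20
  p_3/q_3 = 881/21
  p_4/q_4 = 73081/1742
  p_5/q_5 = 73962/1763
q_4 = 1742 ≤ 1748 < 1763 = q_5, so the answer is 73081/1742.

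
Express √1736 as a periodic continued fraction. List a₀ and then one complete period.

a₀ = ⌊√1736⌋ = 41.

[41; 1, 1, 1, 82]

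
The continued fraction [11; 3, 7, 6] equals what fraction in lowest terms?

1528/135

Fold from the inside: start with 6/1.
  7 + 1/6 = 43/6
  3 + 6/43 = 135/43
  11 + 43/135 = 1528/135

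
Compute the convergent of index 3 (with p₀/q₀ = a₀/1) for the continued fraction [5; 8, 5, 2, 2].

461/90

Using pₖ = aₖpₖ₋₁ + pₖ₋₂, qₖ = aₖqₖ₋₁ + qₖ₋₂ (with p₋₁=1, p₋₂=0, q₋₁=0, q₋₂=1):
  k=0: a=5, p=5, q=1
  k=1: a=8, p=41, q=8
  k=2: a=5, p=210, q=41
  k=3: a=2, p=461, q=90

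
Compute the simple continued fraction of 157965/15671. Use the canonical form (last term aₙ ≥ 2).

157965 = 10·15671 + 1255
15671 = 12·1255 + 611
1255 = 2·611 + 33
611 = 18·33 + 17
33 = 1·17 + 16
17 = 1·16 + 1
16 = 16·1 + 0  (stop)
So 157965/15671 = [10; 12, 2, 18, 1, 1, 16].

[10; 12, 2, 18, 1, 1, 16]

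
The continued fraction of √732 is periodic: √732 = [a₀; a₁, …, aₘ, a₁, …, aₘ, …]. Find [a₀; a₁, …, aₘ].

[27; 18, 54]

a₀ = ⌊√732⌋ = 27.
With m₀=0, d₀=1 and mₖ₊₁ = dₖaₖ − mₖ, dₖ₊₁ = (n − mₖ₊₁²)/dₖ, aₖ₊₁ = ⌊(a₀+mₖ₊₁)/dₖ₊₁⌋:
  k=1: m=27, d=3, a=18
  k=2: m=27, d=1, a=54
d=1 and a=2a₀=54 at k=2, so the next step gives (m, d) = (27, 3) again — its k=1 value — and the period has length 2.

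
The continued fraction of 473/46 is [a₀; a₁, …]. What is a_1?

473 = 10·46 + 13   →  a_0 = 10
46 = 3·13 + 7   →  a_1 = 3

3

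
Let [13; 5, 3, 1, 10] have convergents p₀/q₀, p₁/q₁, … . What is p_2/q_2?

211/16

Using pₖ = aₖpₖ₋₁ + pₖ₋₂, qₖ = aₖqₖ₋₁ + qₖ₋₂ (with p₋₁=1, p₋₂=0, q₋₁=0, q₋₂=1):
  k=0: a=13, p=13, q=1
  k=1: a=5, p=66, q=5
  k=2: a=3, p=211, q=16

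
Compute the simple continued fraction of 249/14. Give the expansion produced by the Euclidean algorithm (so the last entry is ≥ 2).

249 = 17*14 + 11
14 = 1*11 + 3
11 = 3*3 + 2
3 = 1*2 + 1
2 = 2*1 + 0  (stop)
So 249/14 = [17; 1, 3, 1, 2].

[17; 1, 3, 1, 2]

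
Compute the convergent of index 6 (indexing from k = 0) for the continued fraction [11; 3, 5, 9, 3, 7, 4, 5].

Using pₖ = aₖpₖ₋₁ + pₖ₋₂, qₖ = aₖqₖ₋₁ + qₖ₋₂ (with p₋₁=1, p₋₂=0, q₋₁=0, q₋₂=1):
  k=0: a=11, p=11, q=1
  k=1: a=3, p=34, q=3
  k=2: a=5, p=181, q=16
  k=3: a=9, p=1663, q=147
  k=4: a=3, p=5170, q=457
  k=5: a=7, p=37853, q=3346
  k=6: a=4, p=156582, q=13841

156582/13841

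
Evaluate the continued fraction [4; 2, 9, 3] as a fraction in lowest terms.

Fold from the inside: start with 3/1.
  9 + 1/3 = 28/3
  2 + 3/28 = 59/28
  4 + 28/59 = 264/59

264/59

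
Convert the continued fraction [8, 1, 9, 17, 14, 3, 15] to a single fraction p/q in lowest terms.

1007092/113149

Using pₖ = aₖpₖ₋₁ + pₖ₋₂ and qₖ = aₖqₖ₋₁ + qₖ₋₂:
  k=0: a=8, p=8, q=1
  k=1: a=1, p=9, q=1
  k=2: a=9, p=89, q=10
  k=3: a=17, p=1522, q=171
  k=4: a=14, p=21397, q=2404
  k=5: a=3, p=65713, q=7383
  k=6: a=15, p=1007092, q=113149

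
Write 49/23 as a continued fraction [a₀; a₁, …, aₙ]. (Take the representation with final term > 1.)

[2; 7, 1, 2]

49 = 2×23 + 3
23 = 7×3 + 2
3 = 1×2 + 1
2 = 2×1 + 0  (stop)
So 49/23 = [2; 7, 1, 2].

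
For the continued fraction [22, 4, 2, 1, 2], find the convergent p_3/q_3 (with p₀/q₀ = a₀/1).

289/13

Using pₖ = aₖpₖ₋₁ + pₖ₋₂, qₖ = aₖqₖ₋₁ + qₖ₋₂ (with p₋₁=1, p₋₂=0, q₋₁=0, q₋₂=1):
  k=0: a=22, p=22, q=1
  k=1: a=4, p=89, q=4
  k=2: a=2, p=200, q=9
  k=3: a=1, p=289, q=13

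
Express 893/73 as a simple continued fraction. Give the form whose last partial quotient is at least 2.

893 = 12·73 + 17
73 = 4·17 + 5
17 = 3·5 + 2
5 = 2·2 + 1
2 = 2·1 + 0  (stop)
So 893/73 = [12; 4, 3, 2, 2].

[12; 4, 3, 2, 2]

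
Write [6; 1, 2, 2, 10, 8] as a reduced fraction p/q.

Using pₖ = aₖpₖ₋₁ + pₖ₋₂ and qₖ = aₖqₖ₋₁ + qₖ₋₂:
  k=0: a=6, p=6, q=1
  k=1: a=1, p=7, q=1
  k=2: a=2, p=20, q=3
  k=3: a=2, p=47, q=7
  k=4: a=10, p=490, q=73
  k=5: a=8, p=3967, q=591

3967/591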